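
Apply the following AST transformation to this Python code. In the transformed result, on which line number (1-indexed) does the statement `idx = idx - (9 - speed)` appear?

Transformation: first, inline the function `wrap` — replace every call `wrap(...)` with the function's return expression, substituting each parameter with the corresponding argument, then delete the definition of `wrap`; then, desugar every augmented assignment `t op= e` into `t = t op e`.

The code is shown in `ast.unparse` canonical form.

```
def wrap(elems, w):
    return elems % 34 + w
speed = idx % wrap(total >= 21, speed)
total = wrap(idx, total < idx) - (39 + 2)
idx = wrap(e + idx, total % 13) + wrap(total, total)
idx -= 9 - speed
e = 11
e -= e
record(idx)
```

4

Transformed code:
speed = idx % ((total >= 21) % 34 + speed)
total = idx % 34 + (total < idx) - (39 + 2)
idx = (e + idx) % 34 + total % 13 + (total % 34 + total)
idx = idx - (9 - speed)
e = 11
e = e - e
record(idx)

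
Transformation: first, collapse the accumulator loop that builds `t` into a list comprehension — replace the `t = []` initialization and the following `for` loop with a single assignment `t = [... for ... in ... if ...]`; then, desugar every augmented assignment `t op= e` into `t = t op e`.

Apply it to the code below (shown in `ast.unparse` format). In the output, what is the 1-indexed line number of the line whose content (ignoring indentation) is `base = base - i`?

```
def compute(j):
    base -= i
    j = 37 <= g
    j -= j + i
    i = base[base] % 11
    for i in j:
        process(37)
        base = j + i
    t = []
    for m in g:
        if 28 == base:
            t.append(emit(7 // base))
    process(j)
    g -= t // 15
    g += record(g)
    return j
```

Transformed code:
def compute(j):
    base = base - i
    j = 37 <= g
    j = j - (j + i)
    i = base[base] % 11
    for i in j:
        process(37)
        base = j + i
    t = [emit(7 // base) for m in g if 28 == base]
    process(j)
    g = g - t // 15
    g = g + record(g)
    return j

2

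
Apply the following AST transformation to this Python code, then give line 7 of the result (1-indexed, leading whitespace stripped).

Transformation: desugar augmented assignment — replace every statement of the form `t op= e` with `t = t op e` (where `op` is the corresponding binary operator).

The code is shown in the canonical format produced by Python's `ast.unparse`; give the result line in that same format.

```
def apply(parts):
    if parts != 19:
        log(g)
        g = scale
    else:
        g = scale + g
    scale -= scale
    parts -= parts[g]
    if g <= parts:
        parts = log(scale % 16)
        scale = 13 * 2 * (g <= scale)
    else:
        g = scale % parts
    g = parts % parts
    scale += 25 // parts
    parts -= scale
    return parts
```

Transformed code:
def apply(parts):
    if parts != 19:
        log(g)
        g = scale
    else:
        g = scale + g
    scale = scale - scale
    parts = parts - parts[g]
    if g <= parts:
        parts = log(scale % 16)
        scale = 13 * 2 * (g <= scale)
    else:
        g = scale % parts
    g = parts % parts
    scale = scale + 25 // parts
    parts = parts - scale
    return parts

scale = scale - scale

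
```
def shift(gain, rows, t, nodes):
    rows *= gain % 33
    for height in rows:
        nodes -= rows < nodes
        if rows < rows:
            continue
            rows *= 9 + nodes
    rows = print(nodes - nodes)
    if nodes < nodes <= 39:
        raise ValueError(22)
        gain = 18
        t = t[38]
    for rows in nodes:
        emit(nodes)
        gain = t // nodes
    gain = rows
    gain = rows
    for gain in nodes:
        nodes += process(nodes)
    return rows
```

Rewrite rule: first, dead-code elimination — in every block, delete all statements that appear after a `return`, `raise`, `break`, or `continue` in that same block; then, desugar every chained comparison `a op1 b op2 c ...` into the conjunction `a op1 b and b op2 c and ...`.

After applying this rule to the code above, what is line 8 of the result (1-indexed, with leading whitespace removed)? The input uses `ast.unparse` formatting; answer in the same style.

Transformed code:
def shift(gain, rows, t, nodes):
    rows *= gain % 33
    for height in rows:
        nodes -= rows < nodes
        if rows < rows:
            continue
    rows = print(nodes - nodes)
    if nodes < nodes and nodes <= 39:
        raise ValueError(22)
    for rows in nodes:
        emit(nodes)
        gain = t // nodes
    gain = rows
    gain = rows
    for gain in nodes:
        nodes += process(nodes)
    return rows

if nodes < nodes and nodes <= 39:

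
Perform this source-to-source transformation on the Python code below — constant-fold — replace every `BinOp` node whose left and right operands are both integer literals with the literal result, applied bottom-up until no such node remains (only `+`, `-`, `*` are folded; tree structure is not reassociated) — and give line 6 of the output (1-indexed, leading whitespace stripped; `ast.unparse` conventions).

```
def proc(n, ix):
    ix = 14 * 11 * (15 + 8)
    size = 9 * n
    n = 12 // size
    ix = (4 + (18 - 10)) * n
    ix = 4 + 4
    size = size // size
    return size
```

Transformed code:
def proc(n, ix):
    ix = 3542
    size = 9 * n
    n = 12 // size
    ix = 12 * n
    ix = 8
    size = size // size
    return size

ix = 8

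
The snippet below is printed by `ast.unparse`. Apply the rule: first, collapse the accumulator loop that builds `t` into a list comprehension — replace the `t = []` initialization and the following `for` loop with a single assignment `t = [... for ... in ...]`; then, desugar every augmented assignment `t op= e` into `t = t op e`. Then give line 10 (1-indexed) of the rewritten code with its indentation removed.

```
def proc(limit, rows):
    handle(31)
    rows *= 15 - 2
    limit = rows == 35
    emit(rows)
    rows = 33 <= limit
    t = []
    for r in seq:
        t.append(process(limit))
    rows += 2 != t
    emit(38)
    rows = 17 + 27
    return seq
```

rows = 17 + 27

Transformed code:
def proc(limit, rows):
    handle(31)
    rows = rows * (15 - 2)
    limit = rows == 35
    emit(rows)
    rows = 33 <= limit
    t = [process(limit) for r in seq]
    rows = rows + (2 != t)
    emit(38)
    rows = 17 + 27
    return seq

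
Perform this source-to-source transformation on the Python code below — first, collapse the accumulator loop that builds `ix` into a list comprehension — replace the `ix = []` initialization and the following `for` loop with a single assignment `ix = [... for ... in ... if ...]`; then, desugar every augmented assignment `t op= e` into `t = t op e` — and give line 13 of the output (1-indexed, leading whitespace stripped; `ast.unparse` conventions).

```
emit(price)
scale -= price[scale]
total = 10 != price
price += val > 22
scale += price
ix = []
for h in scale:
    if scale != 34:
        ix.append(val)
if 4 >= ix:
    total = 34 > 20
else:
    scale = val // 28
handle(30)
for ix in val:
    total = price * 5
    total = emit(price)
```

Transformed code:
emit(price)
scale = scale - price[scale]
total = 10 != price
price = price + (val > 22)
scale = scale + price
ix = [val for h in scale if scale != 34]
if 4 >= ix:
    total = 34 > 20
else:
    scale = val // 28
handle(30)
for ix in val:
    total = price * 5
    total = emit(price)

total = price * 5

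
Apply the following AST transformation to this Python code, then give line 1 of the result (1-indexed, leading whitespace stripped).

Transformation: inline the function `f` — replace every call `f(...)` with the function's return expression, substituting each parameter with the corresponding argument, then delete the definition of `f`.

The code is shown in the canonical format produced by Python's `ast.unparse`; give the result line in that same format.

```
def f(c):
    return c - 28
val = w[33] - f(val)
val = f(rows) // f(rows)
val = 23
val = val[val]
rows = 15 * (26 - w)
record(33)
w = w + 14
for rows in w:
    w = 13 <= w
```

val = w[33] - (val - 28)

Transformed code:
val = w[33] - (val - 28)
val = (rows - 28) // (rows - 28)
val = 23
val = val[val]
rows = 15 * (26 - w)
record(33)
w = w + 14
for rows in w:
    w = 13 <= w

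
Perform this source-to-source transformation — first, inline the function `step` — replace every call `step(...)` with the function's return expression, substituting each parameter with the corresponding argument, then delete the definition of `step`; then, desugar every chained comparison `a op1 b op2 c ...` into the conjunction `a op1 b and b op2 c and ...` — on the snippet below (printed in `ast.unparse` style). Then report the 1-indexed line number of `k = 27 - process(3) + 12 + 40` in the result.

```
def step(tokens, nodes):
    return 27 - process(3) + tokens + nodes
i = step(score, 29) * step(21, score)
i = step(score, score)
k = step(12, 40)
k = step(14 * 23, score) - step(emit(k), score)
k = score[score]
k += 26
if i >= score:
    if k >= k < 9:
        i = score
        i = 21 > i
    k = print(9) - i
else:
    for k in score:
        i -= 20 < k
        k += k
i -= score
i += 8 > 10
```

Transformed code:
i = (27 - process(3) + score + 29) * (27 - process(3) + 21 + score)
i = 27 - process(3) + score + score
k = 27 - process(3) + 12 + 40
k = 27 - process(3) + 14 * 23 + score - (27 - process(3) + emit(k) + score)
k = score[score]
k += 26
if i >= score:
    if k >= k and k < 9:
        i = score
        i = 21 > i
    k = print(9) - i
else:
    for k in score:
        i -= 20 < k
        k += k
i -= score
i += 8 > 10

3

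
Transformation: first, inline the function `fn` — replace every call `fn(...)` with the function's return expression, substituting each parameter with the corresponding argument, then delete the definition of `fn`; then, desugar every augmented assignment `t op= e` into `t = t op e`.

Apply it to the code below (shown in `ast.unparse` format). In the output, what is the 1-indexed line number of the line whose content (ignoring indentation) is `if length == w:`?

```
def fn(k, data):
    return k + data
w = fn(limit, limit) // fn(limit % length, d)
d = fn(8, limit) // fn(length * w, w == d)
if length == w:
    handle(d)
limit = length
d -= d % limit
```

Transformed code:
w = (limit + limit) // (limit % length + d)
d = (8 + limit) // (length * w + (w == d))
if length == w:
    handle(d)
limit = length
d = d - d % limit

3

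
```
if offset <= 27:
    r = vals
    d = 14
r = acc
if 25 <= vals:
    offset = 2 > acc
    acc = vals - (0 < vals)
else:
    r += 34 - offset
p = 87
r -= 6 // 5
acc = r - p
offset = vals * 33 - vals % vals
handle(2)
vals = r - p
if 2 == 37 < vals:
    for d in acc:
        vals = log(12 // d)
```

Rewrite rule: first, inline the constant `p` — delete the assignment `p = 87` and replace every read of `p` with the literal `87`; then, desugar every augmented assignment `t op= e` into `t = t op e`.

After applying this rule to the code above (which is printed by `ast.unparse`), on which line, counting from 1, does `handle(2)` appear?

13

Transformed code:
if offset <= 27:
    r = vals
    d = 14
r = acc
if 25 <= vals:
    offset = 2 > acc
    acc = vals - (0 < vals)
else:
    r = r + (34 - offset)
r = r - 6 // 5
acc = r - 87
offset = vals * 33 - vals % vals
handle(2)
vals = r - 87
if 2 == 37 < vals:
    for d in acc:
        vals = log(12 // d)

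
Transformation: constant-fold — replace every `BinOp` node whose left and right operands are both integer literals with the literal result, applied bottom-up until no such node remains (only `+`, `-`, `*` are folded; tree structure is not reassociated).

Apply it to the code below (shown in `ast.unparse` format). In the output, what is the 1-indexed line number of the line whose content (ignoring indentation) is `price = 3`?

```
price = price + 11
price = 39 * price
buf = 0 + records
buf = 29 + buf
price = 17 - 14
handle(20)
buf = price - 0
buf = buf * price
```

5

Transformed code:
price = price + 11
price = 39 * price
buf = 0 + records
buf = 29 + buf
price = 3
handle(20)
buf = price - 0
buf = buf * price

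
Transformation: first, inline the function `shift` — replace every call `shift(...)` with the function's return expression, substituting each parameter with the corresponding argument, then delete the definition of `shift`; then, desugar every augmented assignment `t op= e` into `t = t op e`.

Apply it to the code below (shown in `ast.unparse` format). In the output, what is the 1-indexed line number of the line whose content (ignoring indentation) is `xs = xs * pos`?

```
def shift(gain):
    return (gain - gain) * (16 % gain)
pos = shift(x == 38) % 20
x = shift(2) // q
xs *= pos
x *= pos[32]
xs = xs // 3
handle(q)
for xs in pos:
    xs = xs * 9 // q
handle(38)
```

3

Transformed code:
pos = ((x == 38) - (x == 38)) * (16 % (x == 38)) % 20
x = (2 - 2) * (16 % 2) // q
xs = xs * pos
x = x * pos[32]
xs = xs // 3
handle(q)
for xs in pos:
    xs = xs * 9 // q
handle(38)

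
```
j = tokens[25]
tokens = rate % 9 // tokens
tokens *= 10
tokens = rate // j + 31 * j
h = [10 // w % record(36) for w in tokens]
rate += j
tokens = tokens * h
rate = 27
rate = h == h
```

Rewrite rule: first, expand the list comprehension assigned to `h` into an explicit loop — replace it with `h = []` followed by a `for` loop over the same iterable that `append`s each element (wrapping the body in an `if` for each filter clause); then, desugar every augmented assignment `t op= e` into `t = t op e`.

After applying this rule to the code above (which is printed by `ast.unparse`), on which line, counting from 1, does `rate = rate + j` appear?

8

Transformed code:
j = tokens[25]
tokens = rate % 9 // tokens
tokens = tokens * 10
tokens = rate // j + 31 * j
h = []
for w in tokens:
    h.append(10 // w % record(36))
rate = rate + j
tokens = tokens * h
rate = 27
rate = h == h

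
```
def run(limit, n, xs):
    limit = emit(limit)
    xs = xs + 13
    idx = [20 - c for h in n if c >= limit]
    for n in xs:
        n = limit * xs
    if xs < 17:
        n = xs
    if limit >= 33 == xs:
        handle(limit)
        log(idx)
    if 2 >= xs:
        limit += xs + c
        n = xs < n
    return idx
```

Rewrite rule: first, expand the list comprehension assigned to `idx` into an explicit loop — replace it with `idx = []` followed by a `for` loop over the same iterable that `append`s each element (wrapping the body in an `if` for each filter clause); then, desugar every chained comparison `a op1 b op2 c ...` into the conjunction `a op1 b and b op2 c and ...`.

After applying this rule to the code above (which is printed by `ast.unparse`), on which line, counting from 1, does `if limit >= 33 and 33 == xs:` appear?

Transformed code:
def run(limit, n, xs):
    limit = emit(limit)
    xs = xs + 13
    idx = []
    for h in n:
        if c >= limit:
            idx.append(20 - c)
    for n in xs:
        n = limit * xs
    if xs < 17:
        n = xs
    if limit >= 33 and 33 == xs:
        handle(limit)
        log(idx)
    if 2 >= xs:
        limit += xs + c
        n = xs < n
    return idx

12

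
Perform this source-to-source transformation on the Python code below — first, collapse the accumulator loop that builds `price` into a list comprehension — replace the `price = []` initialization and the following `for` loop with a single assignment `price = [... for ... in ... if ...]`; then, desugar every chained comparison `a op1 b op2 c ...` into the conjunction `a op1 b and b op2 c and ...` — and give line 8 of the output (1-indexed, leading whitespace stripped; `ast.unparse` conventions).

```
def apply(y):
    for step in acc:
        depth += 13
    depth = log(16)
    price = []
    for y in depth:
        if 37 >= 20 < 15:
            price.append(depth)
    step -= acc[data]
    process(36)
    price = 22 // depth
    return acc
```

Transformed code:
def apply(y):
    for step in acc:
        depth += 13
    depth = log(16)
    price = [depth for y in depth if 37 >= 20 and 20 < 15]
    step -= acc[data]
    process(36)
    price = 22 // depth
    return acc

price = 22 // depth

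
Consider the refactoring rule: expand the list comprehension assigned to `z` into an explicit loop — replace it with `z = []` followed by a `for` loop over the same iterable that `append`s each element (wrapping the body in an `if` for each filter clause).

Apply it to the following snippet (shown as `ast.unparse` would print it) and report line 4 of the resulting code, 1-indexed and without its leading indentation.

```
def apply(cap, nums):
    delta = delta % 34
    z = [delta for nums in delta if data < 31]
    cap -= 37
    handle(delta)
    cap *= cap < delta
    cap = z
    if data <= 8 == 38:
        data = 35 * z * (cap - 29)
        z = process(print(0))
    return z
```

Transformed code:
def apply(cap, nums):
    delta = delta % 34
    z = []
    for nums in delta:
        if data < 31:
            z.append(delta)
    cap -= 37
    handle(delta)
    cap *= cap < delta
    cap = z
    if data <= 8 == 38:
        data = 35 * z * (cap - 29)
        z = process(print(0))
    return z

for nums in delta:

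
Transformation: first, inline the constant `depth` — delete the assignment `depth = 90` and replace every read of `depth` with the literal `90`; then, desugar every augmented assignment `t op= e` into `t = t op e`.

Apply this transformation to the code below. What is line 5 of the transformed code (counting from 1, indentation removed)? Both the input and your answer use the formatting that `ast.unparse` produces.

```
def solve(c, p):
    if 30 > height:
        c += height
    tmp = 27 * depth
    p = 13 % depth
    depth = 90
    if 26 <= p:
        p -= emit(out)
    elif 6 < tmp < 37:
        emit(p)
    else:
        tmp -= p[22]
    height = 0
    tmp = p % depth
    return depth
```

p = 13 % 90

Transformed code:
def solve(c, p):
    if 30 > height:
        c = c + height
    tmp = 27 * 90
    p = 13 % 90
    if 26 <= p:
        p = p - emit(out)
    elif 6 < tmp < 37:
        emit(p)
    else:
        tmp = tmp - p[22]
    height = 0
    tmp = p % 90
    return 90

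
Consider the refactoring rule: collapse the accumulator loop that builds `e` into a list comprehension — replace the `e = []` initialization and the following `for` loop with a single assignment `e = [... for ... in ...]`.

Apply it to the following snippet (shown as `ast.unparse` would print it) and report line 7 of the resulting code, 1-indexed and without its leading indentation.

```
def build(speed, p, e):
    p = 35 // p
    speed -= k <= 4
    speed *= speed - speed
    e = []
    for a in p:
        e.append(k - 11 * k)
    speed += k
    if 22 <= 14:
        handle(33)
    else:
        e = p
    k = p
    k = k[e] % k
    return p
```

Transformed code:
def build(speed, p, e):
    p = 35 // p
    speed -= k <= 4
    speed *= speed - speed
    e = [k - 11 * k for a in p]
    speed += k
    if 22 <= 14:
        handle(33)
    else:
        e = p
    k = p
    k = k[e] % k
    return p

if 22 <= 14:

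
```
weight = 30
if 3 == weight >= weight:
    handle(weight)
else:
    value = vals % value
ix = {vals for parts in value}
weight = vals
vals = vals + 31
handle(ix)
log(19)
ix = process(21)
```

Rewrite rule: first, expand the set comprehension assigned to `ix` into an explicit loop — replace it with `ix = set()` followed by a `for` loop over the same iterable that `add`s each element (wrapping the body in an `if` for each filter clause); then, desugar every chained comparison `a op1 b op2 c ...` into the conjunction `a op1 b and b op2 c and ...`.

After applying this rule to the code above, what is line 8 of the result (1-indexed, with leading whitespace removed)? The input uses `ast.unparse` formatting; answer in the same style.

Transformed code:
weight = 30
if 3 == weight and weight >= weight:
    handle(weight)
else:
    value = vals % value
ix = set()
for parts in value:
    ix.add(vals)
weight = vals
vals = vals + 31
handle(ix)
log(19)
ix = process(21)

ix.add(vals)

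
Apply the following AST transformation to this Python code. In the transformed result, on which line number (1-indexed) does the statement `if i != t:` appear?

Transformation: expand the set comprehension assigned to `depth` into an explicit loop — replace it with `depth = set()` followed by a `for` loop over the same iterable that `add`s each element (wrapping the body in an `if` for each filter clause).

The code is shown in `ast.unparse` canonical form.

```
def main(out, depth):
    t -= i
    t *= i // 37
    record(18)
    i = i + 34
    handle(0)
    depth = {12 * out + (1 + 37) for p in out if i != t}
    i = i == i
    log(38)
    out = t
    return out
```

9

Transformed code:
def main(out, depth):
    t -= i
    t *= i // 37
    record(18)
    i = i + 34
    handle(0)
    depth = set()
    for p in out:
        if i != t:
            depth.add(12 * out + (1 + 37))
    i = i == i
    log(38)
    out = t
    return out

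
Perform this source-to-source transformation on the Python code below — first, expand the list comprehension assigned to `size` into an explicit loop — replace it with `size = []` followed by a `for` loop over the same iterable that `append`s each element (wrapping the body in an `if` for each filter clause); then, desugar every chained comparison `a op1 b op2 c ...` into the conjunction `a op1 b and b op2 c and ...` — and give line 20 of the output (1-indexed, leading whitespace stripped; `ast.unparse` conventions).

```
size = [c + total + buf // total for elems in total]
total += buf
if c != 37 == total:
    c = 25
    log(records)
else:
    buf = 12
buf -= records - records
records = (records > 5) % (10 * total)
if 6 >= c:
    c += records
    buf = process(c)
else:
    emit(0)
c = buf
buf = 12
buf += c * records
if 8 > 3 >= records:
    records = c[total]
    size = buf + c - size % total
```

Transformed code:
size = []
for elems in total:
    size.append(c + total + buf // total)
total += buf
if c != 37 and 37 == total:
    c = 25
    log(records)
else:
    buf = 12
buf -= records - records
records = (records > 5) % (10 * total)
if 6 >= c:
    c += records
    buf = process(c)
else:
    emit(0)
c = buf
buf = 12
buf += c * records
if 8 > 3 and 3 >= records:
    records = c[total]
    size = buf + c - size % total

if 8 > 3 and 3 >= records:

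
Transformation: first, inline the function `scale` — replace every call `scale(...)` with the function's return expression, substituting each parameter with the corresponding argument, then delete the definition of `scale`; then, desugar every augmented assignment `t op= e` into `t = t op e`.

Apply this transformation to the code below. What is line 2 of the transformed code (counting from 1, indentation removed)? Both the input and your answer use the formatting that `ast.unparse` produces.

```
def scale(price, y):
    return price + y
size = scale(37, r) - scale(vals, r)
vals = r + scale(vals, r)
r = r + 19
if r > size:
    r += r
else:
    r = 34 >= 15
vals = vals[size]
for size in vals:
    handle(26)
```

Transformed code:
size = 37 + r - (vals + r)
vals = r + (vals + r)
r = r + 19
if r > size:
    r = r + r
else:
    r = 34 >= 15
vals = vals[size]
for size in vals:
    handle(26)

vals = r + (vals + r)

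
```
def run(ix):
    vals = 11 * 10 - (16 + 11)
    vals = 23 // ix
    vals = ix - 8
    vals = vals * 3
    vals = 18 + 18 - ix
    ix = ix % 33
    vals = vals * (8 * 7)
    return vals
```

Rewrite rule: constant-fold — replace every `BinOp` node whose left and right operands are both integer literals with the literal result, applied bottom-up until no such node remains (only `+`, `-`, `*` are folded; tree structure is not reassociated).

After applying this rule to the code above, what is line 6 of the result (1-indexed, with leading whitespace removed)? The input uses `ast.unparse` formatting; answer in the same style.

Transformed code:
def run(ix):
    vals = 83
    vals = 23 // ix
    vals = ix - 8
    vals = vals * 3
    vals = 36 - ix
    ix = ix % 33
    vals = vals * 56
    return vals

vals = 36 - ix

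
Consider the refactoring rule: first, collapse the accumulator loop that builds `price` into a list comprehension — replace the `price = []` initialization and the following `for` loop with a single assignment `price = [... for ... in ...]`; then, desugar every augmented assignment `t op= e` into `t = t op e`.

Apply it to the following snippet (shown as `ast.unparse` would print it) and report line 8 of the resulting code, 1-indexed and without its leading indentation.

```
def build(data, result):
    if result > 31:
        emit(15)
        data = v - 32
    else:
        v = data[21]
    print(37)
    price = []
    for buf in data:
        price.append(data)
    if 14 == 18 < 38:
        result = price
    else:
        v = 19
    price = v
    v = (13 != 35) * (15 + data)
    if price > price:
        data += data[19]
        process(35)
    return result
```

Transformed code:
def build(data, result):
    if result > 31:
        emit(15)
        data = v - 32
    else:
        v = data[21]
    print(37)
    price = [data for buf in data]
    if 14 == 18 < 38:
        result = price
    else:
        v = 19
    price = v
    v = (13 != 35) * (15 + data)
    if price > price:
        data = data + data[19]
        process(35)
    return result

price = [data for buf in data]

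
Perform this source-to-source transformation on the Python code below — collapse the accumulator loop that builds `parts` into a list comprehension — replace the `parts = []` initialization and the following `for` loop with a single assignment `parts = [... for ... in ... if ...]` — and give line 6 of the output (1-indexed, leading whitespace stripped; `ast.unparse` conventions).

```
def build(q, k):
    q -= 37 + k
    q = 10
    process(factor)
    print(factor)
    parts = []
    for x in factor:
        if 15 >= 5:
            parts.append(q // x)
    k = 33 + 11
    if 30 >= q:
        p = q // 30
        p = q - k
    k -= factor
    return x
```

parts = [q // x for x in factor if 15 >= 5]

Transformed code:
def build(q, k):
    q -= 37 + k
    q = 10
    process(factor)
    print(factor)
    parts = [q // x for x in factor if 15 >= 5]
    k = 33 + 11
    if 30 >= q:
        p = q // 30
        p = q - k
    k -= factor
    return x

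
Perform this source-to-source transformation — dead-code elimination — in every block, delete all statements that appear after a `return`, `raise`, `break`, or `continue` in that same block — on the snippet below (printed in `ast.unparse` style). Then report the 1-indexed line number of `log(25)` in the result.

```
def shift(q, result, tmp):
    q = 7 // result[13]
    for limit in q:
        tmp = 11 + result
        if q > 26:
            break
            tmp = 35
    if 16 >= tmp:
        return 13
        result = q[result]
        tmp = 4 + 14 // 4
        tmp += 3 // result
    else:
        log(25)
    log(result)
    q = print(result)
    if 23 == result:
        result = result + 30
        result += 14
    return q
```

10

Transformed code:
def shift(q, result, tmp):
    q = 7 // result[13]
    for limit in q:
        tmp = 11 + result
        if q > 26:
            break
    if 16 >= tmp:
        return 13
    else:
        log(25)
    log(result)
    q = print(result)
    if 23 == result:
        result = result + 30
        result += 14
    return q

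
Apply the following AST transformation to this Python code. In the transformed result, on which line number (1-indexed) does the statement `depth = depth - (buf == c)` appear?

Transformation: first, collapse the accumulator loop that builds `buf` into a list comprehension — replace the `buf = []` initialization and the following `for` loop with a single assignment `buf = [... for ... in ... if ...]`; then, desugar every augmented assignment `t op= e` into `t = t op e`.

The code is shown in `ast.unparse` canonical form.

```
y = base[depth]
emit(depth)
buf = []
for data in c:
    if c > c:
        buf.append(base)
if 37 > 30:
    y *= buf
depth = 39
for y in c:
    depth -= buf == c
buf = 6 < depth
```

Transformed code:
y = base[depth]
emit(depth)
buf = [base for data in c if c > c]
if 37 > 30:
    y = y * buf
depth = 39
for y in c:
    depth = depth - (buf == c)
buf = 6 < depth

8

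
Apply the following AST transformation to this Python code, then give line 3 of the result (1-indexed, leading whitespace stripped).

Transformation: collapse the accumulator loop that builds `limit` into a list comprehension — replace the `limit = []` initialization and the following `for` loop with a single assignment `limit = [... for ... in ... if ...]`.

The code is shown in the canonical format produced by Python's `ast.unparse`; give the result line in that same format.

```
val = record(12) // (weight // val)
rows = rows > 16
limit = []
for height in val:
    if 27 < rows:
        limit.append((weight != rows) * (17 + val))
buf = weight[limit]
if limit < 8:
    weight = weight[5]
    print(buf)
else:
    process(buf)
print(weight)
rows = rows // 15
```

limit = [(weight != rows) * (17 + val) for height in val if 27 < rows]

Transformed code:
val = record(12) // (weight // val)
rows = rows > 16
limit = [(weight != rows) * (17 + val) for height in val if 27 < rows]
buf = weight[limit]
if limit < 8:
    weight = weight[5]
    print(buf)
else:
    process(buf)
print(weight)
rows = rows // 15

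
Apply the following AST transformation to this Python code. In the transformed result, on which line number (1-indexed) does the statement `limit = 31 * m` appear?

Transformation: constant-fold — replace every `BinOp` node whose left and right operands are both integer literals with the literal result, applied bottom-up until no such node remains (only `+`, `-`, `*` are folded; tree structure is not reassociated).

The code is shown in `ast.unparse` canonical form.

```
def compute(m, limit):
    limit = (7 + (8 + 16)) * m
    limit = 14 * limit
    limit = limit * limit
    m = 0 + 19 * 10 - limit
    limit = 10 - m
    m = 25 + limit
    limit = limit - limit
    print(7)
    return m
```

2

Transformed code:
def compute(m, limit):
    limit = 31 * m
    limit = 14 * limit
    limit = limit * limit
    m = 190 - limit
    limit = 10 - m
    m = 25 + limit
    limit = limit - limit
    print(7)
    return m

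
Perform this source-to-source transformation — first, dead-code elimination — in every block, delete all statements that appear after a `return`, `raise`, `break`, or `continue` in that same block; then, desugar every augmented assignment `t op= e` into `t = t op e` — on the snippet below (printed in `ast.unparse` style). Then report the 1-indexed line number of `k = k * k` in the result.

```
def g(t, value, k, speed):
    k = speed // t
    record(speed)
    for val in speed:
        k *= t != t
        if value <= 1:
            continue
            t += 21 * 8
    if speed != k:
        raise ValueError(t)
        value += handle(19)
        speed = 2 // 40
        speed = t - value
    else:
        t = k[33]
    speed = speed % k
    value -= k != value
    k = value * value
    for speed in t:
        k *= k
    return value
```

Transformed code:
def g(t, value, k, speed):
    k = speed // t
    record(speed)
    for val in speed:
        k = k * (t != t)
        if value <= 1:
            continue
    if speed != k:
        raise ValueError(t)
    else:
        t = k[33]
    speed = speed % k
    value = value - (k != value)
    k = value * value
    for speed in t:
        k = k * k
    return value

16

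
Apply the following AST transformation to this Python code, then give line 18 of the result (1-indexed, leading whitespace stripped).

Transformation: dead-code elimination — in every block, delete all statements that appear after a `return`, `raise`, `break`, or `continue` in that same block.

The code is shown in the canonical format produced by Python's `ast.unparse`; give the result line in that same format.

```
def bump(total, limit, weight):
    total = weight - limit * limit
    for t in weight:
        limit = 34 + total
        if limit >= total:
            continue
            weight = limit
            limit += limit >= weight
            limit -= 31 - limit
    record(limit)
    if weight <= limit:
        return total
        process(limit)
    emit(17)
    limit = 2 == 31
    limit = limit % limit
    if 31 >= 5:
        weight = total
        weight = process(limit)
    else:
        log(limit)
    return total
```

Transformed code:
def bump(total, limit, weight):
    total = weight - limit * limit
    for t in weight:
        limit = 34 + total
        if limit >= total:
            continue
    record(limit)
    if weight <= limit:
        return total
    emit(17)
    limit = 2 == 31
    limit = limit % limit
    if 31 >= 5:
        weight = total
        weight = process(limit)
    else:
        log(limit)
    return total

return total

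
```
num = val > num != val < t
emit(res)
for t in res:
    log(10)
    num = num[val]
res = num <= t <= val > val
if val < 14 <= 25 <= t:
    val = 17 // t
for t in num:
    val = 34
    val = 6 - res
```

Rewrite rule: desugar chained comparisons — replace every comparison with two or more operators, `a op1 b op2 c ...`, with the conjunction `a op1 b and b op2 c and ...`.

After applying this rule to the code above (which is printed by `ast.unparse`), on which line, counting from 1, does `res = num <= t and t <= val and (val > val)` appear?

Transformed code:
num = val > num and num != val and (val < t)
emit(res)
for t in res:
    log(10)
    num = num[val]
res = num <= t and t <= val and (val > val)
if val < 14 and 14 <= 25 and (25 <= t):
    val = 17 // t
for t in num:
    val = 34
    val = 6 - res

6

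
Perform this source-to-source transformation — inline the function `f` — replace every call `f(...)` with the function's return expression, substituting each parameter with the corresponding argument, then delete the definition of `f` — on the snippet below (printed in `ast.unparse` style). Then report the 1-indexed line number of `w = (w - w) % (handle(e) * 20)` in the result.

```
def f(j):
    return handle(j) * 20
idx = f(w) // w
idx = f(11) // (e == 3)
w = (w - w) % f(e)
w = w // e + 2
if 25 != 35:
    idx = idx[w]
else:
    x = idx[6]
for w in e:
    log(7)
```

3

Transformed code:
idx = handle(w) * 20 // w
idx = handle(11) * 20 // (e == 3)
w = (w - w) % (handle(e) * 20)
w = w // e + 2
if 25 != 35:
    idx = idx[w]
else:
    x = idx[6]
for w in e:
    log(7)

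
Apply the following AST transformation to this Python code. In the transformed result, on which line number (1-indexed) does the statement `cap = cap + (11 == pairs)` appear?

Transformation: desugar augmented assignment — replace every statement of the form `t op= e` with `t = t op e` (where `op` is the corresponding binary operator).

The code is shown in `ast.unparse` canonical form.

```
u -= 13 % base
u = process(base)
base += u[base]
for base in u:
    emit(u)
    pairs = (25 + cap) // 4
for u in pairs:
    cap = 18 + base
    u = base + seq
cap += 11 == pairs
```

10

Transformed code:
u = u - 13 % base
u = process(base)
base = base + u[base]
for base in u:
    emit(u)
    pairs = (25 + cap) // 4
for u in pairs:
    cap = 18 + base
    u = base + seq
cap = cap + (11 == pairs)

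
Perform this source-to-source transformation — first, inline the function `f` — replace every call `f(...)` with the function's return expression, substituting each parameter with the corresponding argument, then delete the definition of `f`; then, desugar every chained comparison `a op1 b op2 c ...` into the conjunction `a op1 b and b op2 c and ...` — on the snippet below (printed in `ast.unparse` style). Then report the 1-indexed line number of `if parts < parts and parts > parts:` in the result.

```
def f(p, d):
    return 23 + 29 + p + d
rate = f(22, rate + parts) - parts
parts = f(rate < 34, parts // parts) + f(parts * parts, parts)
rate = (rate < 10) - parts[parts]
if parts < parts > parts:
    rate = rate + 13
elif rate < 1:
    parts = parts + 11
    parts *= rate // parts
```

Transformed code:
rate = 23 + 29 + 22 + (rate + parts) - parts
parts = 23 + 29 + (rate < 34) + parts // parts + (23 + 29 + parts * parts + parts)
rate = (rate < 10) - parts[parts]
if parts < parts and parts > parts:
    rate = rate + 13
elif rate < 1:
    parts = parts + 11
    parts *= rate // parts

4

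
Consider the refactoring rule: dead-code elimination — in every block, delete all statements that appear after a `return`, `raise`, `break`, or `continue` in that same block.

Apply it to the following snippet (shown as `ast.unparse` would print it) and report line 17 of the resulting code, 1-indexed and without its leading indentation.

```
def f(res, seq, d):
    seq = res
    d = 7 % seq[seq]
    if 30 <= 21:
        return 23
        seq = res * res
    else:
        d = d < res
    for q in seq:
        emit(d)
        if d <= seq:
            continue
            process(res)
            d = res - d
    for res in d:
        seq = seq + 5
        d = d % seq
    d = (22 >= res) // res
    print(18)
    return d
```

return d

Transformed code:
def f(res, seq, d):
    seq = res
    d = 7 % seq[seq]
    if 30 <= 21:
        return 23
    else:
        d = d < res
    for q in seq:
        emit(d)
        if d <= seq:
            continue
    for res in d:
        seq = seq + 5
        d = d % seq
    d = (22 >= res) // res
    print(18)
    return d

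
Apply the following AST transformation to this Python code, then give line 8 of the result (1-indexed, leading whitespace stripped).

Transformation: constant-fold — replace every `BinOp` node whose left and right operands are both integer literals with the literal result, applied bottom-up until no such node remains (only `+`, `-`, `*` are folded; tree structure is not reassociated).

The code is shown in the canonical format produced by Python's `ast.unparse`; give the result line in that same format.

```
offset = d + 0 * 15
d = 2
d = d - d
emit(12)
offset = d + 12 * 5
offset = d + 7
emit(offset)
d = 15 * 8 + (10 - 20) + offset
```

Transformed code:
offset = d + 0
d = 2
d = d - d
emit(12)
offset = d + 60
offset = d + 7
emit(offset)
d = 110 + offset

d = 110 + offset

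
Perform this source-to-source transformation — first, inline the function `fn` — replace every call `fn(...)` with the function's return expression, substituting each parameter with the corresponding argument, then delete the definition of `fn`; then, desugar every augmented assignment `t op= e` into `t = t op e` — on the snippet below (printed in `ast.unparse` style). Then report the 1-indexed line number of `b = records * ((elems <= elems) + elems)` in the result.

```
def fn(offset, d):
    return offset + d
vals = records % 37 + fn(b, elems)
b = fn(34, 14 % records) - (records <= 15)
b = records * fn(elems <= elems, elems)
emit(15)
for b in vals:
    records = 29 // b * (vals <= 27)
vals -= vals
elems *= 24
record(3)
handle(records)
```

3

Transformed code:
vals = records % 37 + (b + elems)
b = 34 + 14 % records - (records <= 15)
b = records * ((elems <= elems) + elems)
emit(15)
for b in vals:
    records = 29 // b * (vals <= 27)
vals = vals - vals
elems = elems * 24
record(3)
handle(records)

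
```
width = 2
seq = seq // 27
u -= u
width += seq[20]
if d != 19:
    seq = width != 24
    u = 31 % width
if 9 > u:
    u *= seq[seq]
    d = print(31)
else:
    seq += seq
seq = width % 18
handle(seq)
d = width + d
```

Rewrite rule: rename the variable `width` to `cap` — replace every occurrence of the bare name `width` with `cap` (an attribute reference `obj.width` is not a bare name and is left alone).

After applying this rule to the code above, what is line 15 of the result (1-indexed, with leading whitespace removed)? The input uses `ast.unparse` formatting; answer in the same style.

Transformed code:
cap = 2
seq = seq // 27
u -= u
cap += seq[20]
if d != 19:
    seq = cap != 24
    u = 31 % cap
if 9 > u:
    u *= seq[seq]
    d = print(31)
else:
    seq += seq
seq = cap % 18
handle(seq)
d = cap + d

d = cap + d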